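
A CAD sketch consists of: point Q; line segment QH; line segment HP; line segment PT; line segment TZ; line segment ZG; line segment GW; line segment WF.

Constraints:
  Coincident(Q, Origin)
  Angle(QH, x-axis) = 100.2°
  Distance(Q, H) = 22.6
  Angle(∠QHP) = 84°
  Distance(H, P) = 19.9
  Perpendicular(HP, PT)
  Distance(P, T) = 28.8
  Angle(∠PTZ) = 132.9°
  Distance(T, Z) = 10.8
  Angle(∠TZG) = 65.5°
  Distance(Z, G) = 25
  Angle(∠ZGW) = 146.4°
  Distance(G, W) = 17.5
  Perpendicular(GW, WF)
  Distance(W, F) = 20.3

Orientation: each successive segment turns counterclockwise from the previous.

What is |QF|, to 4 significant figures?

33.74

Q is at the origin; QH runs at 100.2° with length 22.6, so H = (-4.002, 22.24). ∠QHP = 84.0° gives HP at -163.8° from the x-axis; with |HP| = 19.9, P = (-23.11, 16.69). The perpendicularity gives PT at right angles to HP, so PT runs at -73.80°; with |PT| = 28.8, T = (-15.08, -10.97). ∠PTZ = 132.9° gives TZ at -26.70° from the x-axis; with |TZ| = 10.8, Z = (-5.429, -15.82). ∠TZG = 65.5° gives ZG at 87.80° from the x-axis; with |ZG| = 25.0, G = (-4.469, 9.163). ∠ZGW = 146.4° gives GW at 121.4° from the x-axis; with |GW| = 17.5, W = (-13.59, 24.10). GW is perpendicular to WF, so WF runs at -148.6°; with |WF| = 20.3, F = (-30.91, 13.52). Then |QF| = |F − Q| = 33.74.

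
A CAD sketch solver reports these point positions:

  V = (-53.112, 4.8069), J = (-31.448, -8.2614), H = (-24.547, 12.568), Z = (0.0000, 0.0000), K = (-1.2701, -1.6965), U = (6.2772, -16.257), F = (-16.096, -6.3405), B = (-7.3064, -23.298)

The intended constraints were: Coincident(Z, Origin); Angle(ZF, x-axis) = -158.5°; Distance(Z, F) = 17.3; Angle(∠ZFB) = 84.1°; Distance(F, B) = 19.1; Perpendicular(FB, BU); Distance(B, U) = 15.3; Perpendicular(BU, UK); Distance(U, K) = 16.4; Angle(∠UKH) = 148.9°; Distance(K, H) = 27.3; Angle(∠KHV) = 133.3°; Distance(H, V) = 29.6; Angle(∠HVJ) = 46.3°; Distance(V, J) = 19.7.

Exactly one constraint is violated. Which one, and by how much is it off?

Distance(V, J) = 19.7 — off by 5.60.

Z = (0.00, 0.00) ✓; ZF at -158.5° ✓; |ZF| = 17.30 ✓; ∠ZFB = 84.10° ✓; |FB| = 19.10 ✓; ∠(FB, BU) = 90.00° ✓; |BU| = 15.30 ✓; ∠(BU, UK) = 90.00° ✓; |UK| = 16.40 ✓; ∠UKH = 148.9° ✓; |KH| = 27.30 ✓; ∠KHV = 133.3° ✓; |HV| = 29.60 ✓; ∠HVJ = 46.30° ✓; |VJ| = 25.30 ✗.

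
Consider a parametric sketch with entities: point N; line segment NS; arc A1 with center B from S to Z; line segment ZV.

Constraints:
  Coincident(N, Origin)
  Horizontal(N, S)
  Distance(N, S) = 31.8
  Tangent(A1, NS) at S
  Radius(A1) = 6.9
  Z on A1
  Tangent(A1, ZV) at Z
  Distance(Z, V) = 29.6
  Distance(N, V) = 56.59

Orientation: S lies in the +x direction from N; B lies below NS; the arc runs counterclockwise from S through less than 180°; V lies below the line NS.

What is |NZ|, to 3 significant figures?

28.7

N is at the origin; NS is horizontal with |NS| = 31.8 and S on the +x side, so S = (31.8, 0.00). A1 meets NS tangentially, so BS is at right angles to NS, so B = S + (0, -6.9) = (31.8, -6.90). Since BZ ⟂ ZV (tangency), |BV| = √(6.9² + 29.6²) = 30.4 regardless of where Z sits on A1. So V lies on both circle(N, 56.59) and circle(B, 30.4); the below-NS intersection is V = (45.0, -34.3). Z is the foot of the tangent from V: Z = (26.4, -11.2).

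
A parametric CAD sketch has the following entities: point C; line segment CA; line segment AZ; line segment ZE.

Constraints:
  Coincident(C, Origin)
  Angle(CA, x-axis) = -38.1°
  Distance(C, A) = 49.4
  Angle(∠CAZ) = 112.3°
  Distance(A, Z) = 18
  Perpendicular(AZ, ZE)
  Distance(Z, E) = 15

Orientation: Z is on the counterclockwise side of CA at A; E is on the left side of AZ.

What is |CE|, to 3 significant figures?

47.9

C is at the origin; CA runs at -38.1° with length 49.4, so A = 49.4·(cos -38.1°, sin -38.1°) = (38.9, -30.5). ∠CAZ = 112.3°, so AZ runs at -38.1° + (180° − 112.3°) = 29.6° from the x-axis; with |AZ| = 18.0, Z = A + 18.0·(cos 29.6°, sin 29.6°) = (54.5, -21.6). The perpendicularity gives ZE at right angles to AZ; with |ZE| = 15.0 on the left of AZ, E = Z + 15.0·(-0.494, 0.869) = (47.1, -8.55). Then |CE| = |E − C| = 47.9.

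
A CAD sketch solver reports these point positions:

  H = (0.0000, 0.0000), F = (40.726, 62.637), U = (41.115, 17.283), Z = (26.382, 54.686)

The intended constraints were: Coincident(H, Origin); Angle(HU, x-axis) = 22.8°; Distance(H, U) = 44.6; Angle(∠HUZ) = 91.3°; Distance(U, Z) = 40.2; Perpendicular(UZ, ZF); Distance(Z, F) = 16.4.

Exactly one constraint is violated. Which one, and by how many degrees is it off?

Perpendicular(UZ, ZF) — off by 7.50°.

H = (0.00, 0.00) ✓; HU at 22.80° ✓; |HU| = 44.60 ✓; ∠HUZ = 91.30° ✓; |UZ| = 40.20 ✓; ∠(UZ, ZF) = 82.50° ✗; |ZF| = 16.40 ✓.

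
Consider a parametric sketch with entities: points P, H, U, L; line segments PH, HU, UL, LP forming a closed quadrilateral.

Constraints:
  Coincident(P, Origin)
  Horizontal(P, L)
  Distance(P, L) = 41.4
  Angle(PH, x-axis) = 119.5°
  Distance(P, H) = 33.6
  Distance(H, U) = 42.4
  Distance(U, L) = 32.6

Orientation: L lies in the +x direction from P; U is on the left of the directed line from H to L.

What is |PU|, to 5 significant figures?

38.590

Checks: |HU| = 42.40 ✓; |UL| = 32.60 ✓.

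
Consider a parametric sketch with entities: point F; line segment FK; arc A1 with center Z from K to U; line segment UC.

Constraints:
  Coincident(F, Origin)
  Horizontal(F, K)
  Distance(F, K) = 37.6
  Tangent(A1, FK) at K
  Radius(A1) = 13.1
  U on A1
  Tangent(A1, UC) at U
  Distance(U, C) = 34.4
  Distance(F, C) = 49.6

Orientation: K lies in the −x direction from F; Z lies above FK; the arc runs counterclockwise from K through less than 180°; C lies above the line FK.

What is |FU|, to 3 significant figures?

27.1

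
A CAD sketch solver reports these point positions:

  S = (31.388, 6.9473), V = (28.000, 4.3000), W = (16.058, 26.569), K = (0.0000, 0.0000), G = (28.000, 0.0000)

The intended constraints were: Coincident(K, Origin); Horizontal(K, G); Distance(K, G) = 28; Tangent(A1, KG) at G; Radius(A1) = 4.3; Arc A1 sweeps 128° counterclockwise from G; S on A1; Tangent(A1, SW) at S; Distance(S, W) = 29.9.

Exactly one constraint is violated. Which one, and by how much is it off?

Distance(S, W) = 29.9 — off by 5.00.

K = (0.00, 0.00) ✓; K.y = 0.00, G.y = 0.00 ✓; |KG| = 28.00 ✓; ∠(VG, GK) = 90.00° ✓; |VG| = 4.300 ✓; bearing(V→S) − bearing(V→G) = 128.0° ✓; |VS| = 4.300 ✓; ∠(VS, SW) = 90.00° ✓; |SW| = 24.90 ✗.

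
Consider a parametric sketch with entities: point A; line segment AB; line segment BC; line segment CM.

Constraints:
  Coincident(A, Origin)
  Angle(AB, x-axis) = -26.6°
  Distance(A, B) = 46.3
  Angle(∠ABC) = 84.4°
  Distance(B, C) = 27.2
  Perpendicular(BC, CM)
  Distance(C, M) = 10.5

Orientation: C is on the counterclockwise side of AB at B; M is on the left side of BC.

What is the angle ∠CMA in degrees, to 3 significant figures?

147°

A is at the origin; AB runs at -26.6° with length 46.3, so B = 46.3·(cos -26.6°, sin -26.6°) = (41.4, -20.7). ∠ABC = 84.4°, so BC runs at -26.6° + (180° − 84.4°) = 69.0° from the x-axis; with |BC| = 27.2, C = B + 27.2·(cos 69.0°, sin 69.0°) = (51.1, 4.66). BC ⟂ CM; with |CM| = 10.5 on the left of BC, M = C + 10.5·(-0.934, 0.358) = (41.3, 8.43). Then cos ∠CMA = MC·MA / (|MC||MA|), giving 147°.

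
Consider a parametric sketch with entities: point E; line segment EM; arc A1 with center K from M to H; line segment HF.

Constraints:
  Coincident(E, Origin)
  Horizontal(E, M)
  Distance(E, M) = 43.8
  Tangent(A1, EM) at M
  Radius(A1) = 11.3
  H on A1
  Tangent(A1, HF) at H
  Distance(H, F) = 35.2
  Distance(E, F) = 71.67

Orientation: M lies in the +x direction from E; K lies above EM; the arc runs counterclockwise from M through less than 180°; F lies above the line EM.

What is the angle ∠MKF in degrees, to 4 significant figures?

163.4°

Checks: E.y = 0.00, M.y = 0.00 ✓; |KH| = 11.30 ✓; ∠(KH, HF) = 90.00° ✓; |HF| = 35.20 ✓; |EF| = 71.67 ✓.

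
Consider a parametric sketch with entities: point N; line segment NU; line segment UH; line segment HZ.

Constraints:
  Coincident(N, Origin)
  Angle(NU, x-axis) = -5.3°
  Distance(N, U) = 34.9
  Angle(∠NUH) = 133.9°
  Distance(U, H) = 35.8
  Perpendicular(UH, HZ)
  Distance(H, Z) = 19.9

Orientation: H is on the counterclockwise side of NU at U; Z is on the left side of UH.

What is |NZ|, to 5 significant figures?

60.229

N is at the origin; NU runs at -5.3° with length 34.9, so U = 34.9·(cos -5.3°, sin -5.3°) = (34.751, -3.2237). ∠NUH = 133.9°, so UH runs at -5.3° + (180° − 133.9°) = 40.800° from the x-axis; with |UH| = 35.8, H = U + 35.8·(cos 40.800°, sin 40.800°) = (61.851, 20.169). UH is perpendicular to HZ; with |HZ| = 19.9 on the left of UH, Z = H + 19.9·(-0.65342, 0.75700) = (48.848, 35.233). Then |NZ| = |Z − N| = 60.229.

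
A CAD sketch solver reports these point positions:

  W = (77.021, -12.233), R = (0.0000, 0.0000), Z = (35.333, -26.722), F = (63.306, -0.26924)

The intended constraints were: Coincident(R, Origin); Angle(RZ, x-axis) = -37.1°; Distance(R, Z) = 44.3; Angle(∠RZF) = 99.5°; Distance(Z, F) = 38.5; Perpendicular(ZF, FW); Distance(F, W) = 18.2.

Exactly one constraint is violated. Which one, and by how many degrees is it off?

Perpendicular(ZF, FW) — off by 5.50°.

R = (0.00, 0.00) ✓; RZ at -37.10° ✓; |RZ| = 44.30 ✓; ∠RZF = 99.50° ✓; |ZF| = 38.50 ✓; ∠(ZF, FW) = 84.50° ✗; |FW| = 18.20 ✓.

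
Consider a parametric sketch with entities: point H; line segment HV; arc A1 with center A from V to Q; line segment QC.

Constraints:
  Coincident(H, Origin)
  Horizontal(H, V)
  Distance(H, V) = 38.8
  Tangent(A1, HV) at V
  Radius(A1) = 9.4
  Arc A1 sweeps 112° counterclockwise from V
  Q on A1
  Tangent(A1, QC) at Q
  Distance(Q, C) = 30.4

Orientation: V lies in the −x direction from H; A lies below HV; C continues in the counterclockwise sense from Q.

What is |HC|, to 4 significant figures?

54.73

H is at the origin; HV is horizontal with |HV| = 38.8 and V on the −x side, so V = (-38.80, 0.000). The tangent condition forces AV to be normal to HV, so A = V + (0, -9.4) = (-38.80, -9.400). On A1, V sits at bearing 90° from A; a 112° counterclockwise sweep puts Q at bearing 202°, so Q = A + 9.4·(cos 202°, sin 202°) = (-47.52, -12.92). Since A1 is tangent to QC there, AQ ⟂ QC, so QC runs along (−sin 202°, cos 202°); with |QC| = 30.4, C = (-36.13, -41.11). Then |HC| = |C − H| = 54.73.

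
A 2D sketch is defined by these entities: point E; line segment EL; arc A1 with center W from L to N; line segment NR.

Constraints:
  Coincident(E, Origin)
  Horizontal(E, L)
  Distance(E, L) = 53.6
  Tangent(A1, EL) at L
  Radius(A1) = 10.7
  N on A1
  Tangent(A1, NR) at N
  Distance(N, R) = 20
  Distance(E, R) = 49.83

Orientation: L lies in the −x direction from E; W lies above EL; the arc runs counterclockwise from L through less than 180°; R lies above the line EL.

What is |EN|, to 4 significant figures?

43.99

E is at the origin; E and L share the same y with |EL| = 53.6 and L on the −x side, so L = (-53.60, 0.000). Tangency of A1 to EL means the radius WL is perpendicular to EL, so W = L + (0, 10.7) = (-53.60, 10.70). Since WN ⟂ NR (tangency), |WR| = √(10.7² + 20.0²) = 22.68 regardless of where N sits on A1. So R lies on both circle(E, 49.83) and circle(W, 22.68); the above-EL intersection is R = (-40.41, 29.15). N is the foot of the tangent from R: N = (-42.99, 9.321).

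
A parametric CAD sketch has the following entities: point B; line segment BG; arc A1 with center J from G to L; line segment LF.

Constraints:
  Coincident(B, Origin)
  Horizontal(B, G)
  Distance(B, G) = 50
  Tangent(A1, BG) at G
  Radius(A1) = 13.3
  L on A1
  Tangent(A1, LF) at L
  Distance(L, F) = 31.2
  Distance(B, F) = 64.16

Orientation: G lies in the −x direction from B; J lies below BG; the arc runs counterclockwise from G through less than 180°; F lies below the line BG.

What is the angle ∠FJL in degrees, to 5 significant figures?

66.912°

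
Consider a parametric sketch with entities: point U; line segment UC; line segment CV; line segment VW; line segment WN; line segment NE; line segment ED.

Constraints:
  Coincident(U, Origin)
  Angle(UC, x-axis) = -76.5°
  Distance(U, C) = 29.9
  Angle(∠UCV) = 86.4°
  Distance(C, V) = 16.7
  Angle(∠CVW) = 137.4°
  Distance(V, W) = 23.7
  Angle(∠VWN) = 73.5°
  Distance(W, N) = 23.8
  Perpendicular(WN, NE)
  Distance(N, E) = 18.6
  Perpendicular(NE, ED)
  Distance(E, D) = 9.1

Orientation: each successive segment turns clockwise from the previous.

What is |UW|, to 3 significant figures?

35.1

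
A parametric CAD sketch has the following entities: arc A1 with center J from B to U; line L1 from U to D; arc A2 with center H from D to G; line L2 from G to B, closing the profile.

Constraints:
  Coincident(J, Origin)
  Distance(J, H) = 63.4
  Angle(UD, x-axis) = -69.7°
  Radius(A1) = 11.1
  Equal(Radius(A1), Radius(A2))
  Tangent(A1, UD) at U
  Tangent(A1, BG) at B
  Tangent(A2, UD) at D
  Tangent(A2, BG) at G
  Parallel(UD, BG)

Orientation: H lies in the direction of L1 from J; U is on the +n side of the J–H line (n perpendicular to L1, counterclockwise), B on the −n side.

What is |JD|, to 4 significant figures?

64.36

The slot axis is L1's direction at -69.7°, so u = (cos -69.7°, sin -69.7°) = (0.3469, -0.9379) and n = (−sin -69.7°, cos -69.7°) = (0.9379, 0.3469). J is at the origin and H lies 63.4 along u from J, so H = 63.4·u = (22.00, -59.46). Tangency of A1 to both parallel lines with radius 11.1 puts U and B at J ± 11.1·n: U = (10.41, 3.851), B = (-10.41, -3.851). Equal radii place D and G the same way about H: D = H + 11.1·n = (32.41, -55.61), G = H − 11.1·n = (11.59, -63.31). Then |JD| = |D − J| = 64.36.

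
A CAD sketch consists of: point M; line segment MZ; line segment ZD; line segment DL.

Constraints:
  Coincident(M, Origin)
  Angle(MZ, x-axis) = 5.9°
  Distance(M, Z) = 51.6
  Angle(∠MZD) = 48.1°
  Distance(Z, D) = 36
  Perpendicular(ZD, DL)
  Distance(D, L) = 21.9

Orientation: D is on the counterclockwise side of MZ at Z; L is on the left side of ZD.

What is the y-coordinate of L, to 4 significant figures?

13.26

M is at the origin; MZ runs at 5.9° with length 51.6, so Z = 51.6·(cos 5.9°, sin 5.9°) = (51.33, 5.304). ∠MZD = 48.1°, so ZD runs at 5.9° + (180° − 48.1°) = 137.8° from the x-axis; with |ZD| = 36.0, D = Z + 36.0·(cos 137.8°, sin 137.8°) = (24.66, 29.49). ZD is perpendicular to DL; with |DL| = 21.9 on the left of ZD, L = D + 21.9·(-0.6717, -0.7408) = (9.947, 13.26). So L.y = 13.26.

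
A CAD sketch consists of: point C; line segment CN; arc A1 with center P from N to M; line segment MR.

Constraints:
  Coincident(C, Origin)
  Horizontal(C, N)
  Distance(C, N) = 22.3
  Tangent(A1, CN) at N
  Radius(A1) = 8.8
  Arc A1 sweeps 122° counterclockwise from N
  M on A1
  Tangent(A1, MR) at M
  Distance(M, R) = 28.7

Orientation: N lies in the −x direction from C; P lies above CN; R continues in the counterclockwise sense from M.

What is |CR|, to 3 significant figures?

48.3

C is at the origin; CN is horizontal with |CN| = 22.3 and N on the −x side, so N = (-22.3, 0.00). Since A1 is tangent to CN there, PN ⟂ CN, so P = N + (0, 8.8) = (-22.3, 8.80). On A1, N sits at bearing -90° from P; a 122° counterclockwise sweep puts M at bearing 32°, so M = P + 8.8·(cos 32°, sin 32°) = (-14.8, 13.5). Tangency of A1 to MR means the radius PM is perpendicular to MR, so MR runs along (−sin 32°, cos 32°); with |MR| = 28.7, R = (-30.0, 37.8). Then |CR| = |R − C| = 48.3.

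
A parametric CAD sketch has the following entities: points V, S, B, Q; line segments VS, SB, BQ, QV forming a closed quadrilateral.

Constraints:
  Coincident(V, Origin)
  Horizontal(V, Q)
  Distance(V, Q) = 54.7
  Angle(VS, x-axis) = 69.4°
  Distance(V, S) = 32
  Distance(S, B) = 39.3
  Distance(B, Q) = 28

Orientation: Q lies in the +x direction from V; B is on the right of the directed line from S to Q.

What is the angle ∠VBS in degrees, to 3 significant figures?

53.7°

V is at the origin; VQ is horizontal with |VQ| = 54.7 and Q in +x, so Q = (54.7, 0). VS runs at 69.4° with |VS| = 32.0, so S = (11.3, 30.0). B is determined by |SB| = 39.3 and |BQ| = 28.0 together: it lies at the intersection of circle(S, 39.3) and circle(Q, 28.0). With |SQ| = 52.8, the foot of the radical line on SQ is 33.6 from S and the perpendicular offset is √(39.3² − 33.6²) = 20.4. Taking the right-of-SQ solution: B = (27.3, -5.91).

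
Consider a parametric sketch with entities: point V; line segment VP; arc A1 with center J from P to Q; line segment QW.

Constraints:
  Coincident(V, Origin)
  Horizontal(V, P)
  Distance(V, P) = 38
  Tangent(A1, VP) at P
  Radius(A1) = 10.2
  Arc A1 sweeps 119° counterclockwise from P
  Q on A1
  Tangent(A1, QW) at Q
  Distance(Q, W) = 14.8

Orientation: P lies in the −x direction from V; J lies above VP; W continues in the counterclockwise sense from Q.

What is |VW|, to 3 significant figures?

45.9

V is at the origin; VP is horizontal with |VP| = 38.0 and P on the −x side, so P = (-38.0, 0.00). Since A1 is tangent to VP there, JP ⟂ VP, so J = P + (0, 10.2) = (-38.0, 10.2). On A1, P sits at bearing -90° from J; a 119° counterclockwise sweep puts Q at bearing 29°, so Q = J + 10.2·(cos 29°, sin 29°) = (-29.1, 15.1). A1 meets QW tangentially, so JQ is at right angles to QW, so QW runs along (−sin 29°, cos 29°); with |QW| = 14.8, W = (-36.3, 28.1). Then |VW| = |W − V| = 45.9.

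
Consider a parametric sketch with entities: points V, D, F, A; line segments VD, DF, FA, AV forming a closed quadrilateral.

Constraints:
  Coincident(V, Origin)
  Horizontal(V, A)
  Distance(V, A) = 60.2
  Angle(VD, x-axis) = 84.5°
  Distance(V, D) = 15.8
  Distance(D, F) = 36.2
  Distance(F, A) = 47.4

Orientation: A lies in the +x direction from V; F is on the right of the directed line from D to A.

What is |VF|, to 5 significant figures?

23.712

V is at the origin; VA is horizontal with |VA| = 60.2 and A in +x, so A = (60.2, 0). VD runs at 84.5° with |VD| = 15.8, so D = (1.5144, 15.727). F is determined by |DF| = 36.2 and |FA| = 47.4 together: it lies at the intersection of circle(D, 36.2) and circle(A, 47.4). With |DA| = 60.756, the foot of the radical line on DA is 22.673 from D and the perpendicular offset is √(36.2² − 22.673²) = 28.220. Taking the right-of-DA solution: F = (16.109, -17.400).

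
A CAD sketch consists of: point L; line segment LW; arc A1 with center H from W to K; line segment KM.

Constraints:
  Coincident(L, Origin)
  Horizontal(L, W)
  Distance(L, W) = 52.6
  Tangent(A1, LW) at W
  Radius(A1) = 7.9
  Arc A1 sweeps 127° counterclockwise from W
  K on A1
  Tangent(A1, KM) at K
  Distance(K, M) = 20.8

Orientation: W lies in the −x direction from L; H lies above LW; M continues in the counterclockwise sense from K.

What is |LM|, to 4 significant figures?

65.69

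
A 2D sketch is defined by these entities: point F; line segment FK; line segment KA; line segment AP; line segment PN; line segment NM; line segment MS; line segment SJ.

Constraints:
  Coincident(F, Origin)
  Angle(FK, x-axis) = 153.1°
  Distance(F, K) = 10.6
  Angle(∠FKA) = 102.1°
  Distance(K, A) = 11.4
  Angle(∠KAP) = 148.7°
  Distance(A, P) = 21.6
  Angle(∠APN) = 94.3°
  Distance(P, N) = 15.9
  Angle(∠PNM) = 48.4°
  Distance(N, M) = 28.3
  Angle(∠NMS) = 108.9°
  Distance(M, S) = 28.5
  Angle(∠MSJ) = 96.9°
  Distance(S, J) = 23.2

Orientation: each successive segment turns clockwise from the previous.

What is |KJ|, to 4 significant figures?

51.20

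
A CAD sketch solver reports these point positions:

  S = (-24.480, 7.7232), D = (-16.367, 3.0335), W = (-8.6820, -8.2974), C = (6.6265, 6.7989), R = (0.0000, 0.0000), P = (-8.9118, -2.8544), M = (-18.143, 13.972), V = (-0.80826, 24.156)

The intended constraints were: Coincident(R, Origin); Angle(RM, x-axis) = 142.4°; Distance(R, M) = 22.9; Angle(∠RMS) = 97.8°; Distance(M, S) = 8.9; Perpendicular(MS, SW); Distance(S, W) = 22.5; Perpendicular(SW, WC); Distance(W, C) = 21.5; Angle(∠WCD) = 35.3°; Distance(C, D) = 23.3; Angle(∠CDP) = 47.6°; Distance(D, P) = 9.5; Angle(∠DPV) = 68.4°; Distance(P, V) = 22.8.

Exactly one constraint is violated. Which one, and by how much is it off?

Distance(P, V) = 22.8 — off by 5.40.

R = (0.00, 0.00) ✓; RM at 142.4° ✓; |RM| = 22.90 ✓; ∠RMS = 97.80° ✓; |MS| = 8.900 ✓; ∠(MS, SW) = 90.00° ✓; |SW| = 22.50 ✓; ∠(SW, WC) = 90.00° ✓; |WC| = 21.50 ✓; ∠WCD = 35.30° ✓; |CD| = 23.30 ✓; ∠CDP = 47.60° ✓; |DP| = 9.500 ✓; ∠DPV = 68.40° ✓; |PV| = 28.20 ✗.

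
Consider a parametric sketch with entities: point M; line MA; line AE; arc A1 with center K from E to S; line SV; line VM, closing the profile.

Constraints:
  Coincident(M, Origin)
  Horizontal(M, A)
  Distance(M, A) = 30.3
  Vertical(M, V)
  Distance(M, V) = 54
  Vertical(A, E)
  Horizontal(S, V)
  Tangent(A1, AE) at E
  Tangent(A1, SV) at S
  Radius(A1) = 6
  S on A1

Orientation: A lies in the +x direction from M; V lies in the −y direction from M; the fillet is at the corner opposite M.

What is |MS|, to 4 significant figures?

59.22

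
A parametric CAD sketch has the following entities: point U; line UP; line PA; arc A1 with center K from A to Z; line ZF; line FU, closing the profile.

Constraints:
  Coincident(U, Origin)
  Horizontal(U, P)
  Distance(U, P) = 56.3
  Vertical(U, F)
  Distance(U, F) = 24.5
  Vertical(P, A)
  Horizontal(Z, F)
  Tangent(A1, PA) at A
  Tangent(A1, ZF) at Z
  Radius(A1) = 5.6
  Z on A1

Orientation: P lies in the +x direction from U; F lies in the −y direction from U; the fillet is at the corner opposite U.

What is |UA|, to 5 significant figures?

59.388

U is at the origin; UP is horizontal with |UP| = 56.3 and P on the +x side, so P = (56.300, 0.0000). UF is vertical with |UF| = 24.5 and F on the −y side, so F = (0.0000, -24.500). The virtual corner opposite U is at (56.300, -24.500). Tangency of A1 to PA means the radius KA is perpendicular to PA and the tangent condition forces KZ to be normal to ZF, with radius 5.6, so the center K sits 5.6 in from both sides at K = (50.700, -18.900). That places the tangent points at A = (56.300, -18.900) on PA and Z = (50.700, -24.500) on ZF. Then |UA| = |A − U| = 59.388.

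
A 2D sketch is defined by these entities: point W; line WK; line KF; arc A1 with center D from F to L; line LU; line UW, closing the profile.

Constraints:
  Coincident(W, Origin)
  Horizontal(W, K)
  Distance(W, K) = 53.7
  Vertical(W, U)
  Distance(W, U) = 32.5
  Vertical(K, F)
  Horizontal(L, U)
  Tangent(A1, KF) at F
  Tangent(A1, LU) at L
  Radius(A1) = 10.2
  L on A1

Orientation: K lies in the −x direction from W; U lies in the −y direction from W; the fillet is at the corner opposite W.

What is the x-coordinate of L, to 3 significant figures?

-43.5

The virtual corner opposite W is at (-53.7, -32.5). A1 meets KF tangentially, so DF is at right angles to KF and the tangent condition forces DL to be normal to LU, with radius 10.2, so the center D sits 10.2 in from both sides at D = (-43.5, -22.3). That places the tangent points at F = (-53.7, -22.3) on KF and L = (-43.5, -32.5) on LU. So L.x = -43.5.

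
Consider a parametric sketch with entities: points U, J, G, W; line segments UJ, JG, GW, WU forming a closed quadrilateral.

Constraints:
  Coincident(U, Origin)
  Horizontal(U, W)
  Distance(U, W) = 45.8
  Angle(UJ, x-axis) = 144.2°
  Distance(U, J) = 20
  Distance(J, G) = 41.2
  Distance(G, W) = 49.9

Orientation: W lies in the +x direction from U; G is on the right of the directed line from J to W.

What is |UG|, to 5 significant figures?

25.090

Checks: |JG| = 41.20 ✓; |GW| = 49.90 ✓.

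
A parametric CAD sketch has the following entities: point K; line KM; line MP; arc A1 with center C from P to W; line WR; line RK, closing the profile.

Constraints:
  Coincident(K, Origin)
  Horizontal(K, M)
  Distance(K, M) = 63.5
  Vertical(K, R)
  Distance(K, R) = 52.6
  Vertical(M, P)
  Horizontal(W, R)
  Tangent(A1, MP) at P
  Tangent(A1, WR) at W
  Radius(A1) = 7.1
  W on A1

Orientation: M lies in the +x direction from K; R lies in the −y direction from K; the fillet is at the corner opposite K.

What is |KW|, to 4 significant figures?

77.12

K is at the origin; KM is horizontal with |KM| = 63.5 and M on the +x side, so M = (63.50, 0.000). K and R share the same x with |KR| = 52.6 and R on the −y side, so R = (0.000, -52.60). The virtual corner opposite K is at (63.50, -52.60). A1 meets MP tangentially, so CP is at right angles to MP and since A1 is tangent to WR there, CW ⟂ WR, with radius 7.1, so the center C sits 7.1 in from both sides at C = (56.40, -45.50). That places the tangent points at P = (63.50, -45.50) on MP and W = (56.40, -52.60) on WR. Then |KW| = |W − K| = 77.12.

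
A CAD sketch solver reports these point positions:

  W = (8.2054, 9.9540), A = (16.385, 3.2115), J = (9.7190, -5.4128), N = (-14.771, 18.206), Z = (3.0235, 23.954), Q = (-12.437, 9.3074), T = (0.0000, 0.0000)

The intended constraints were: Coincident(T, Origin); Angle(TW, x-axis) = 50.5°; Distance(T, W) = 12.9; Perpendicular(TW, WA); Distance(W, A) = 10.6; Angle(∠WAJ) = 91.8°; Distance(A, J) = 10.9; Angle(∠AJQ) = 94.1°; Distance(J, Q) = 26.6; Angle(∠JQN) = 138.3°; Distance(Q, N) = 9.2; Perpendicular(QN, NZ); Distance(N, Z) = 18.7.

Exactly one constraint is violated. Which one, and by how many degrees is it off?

Perpendicular(QN, NZ) — off by 3.20°.

T = (0.00, 0.00) ✓; TW at 50.50° ✓; |TW| = 12.90 ✓; ∠(TW, WA) = 90.00° ✓; |WA| = 10.60 ✓; ∠WAJ = 91.80° ✓; |AJ| = 10.90 ✓; ∠AJQ = 94.10° ✓; |JQ| = 26.60 ✓; ∠JQN = 138.3° ✓; |QN| = 9.200 ✓; ∠(QN, NZ) = 86.80° ✗; |NZ| = 18.70 ✓.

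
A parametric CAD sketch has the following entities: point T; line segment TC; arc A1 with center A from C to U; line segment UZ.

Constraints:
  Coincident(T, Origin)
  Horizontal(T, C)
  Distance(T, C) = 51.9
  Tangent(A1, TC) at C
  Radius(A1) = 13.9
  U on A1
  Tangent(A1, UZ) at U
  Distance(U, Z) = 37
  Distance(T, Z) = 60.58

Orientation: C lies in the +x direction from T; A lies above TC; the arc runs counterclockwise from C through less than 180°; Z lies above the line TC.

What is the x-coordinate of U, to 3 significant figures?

61.5

T is at the origin; T and C share the same y with |TC| = 51.9 and C on the +x side, so C = (51.9, 0.00). Since A1 is tangent to TC there, AC ⟂ TC, so A = C + (0, 13.9) = (51.9, 13.9). Since AU ⟂ UZ (tangency), |AZ| = √(13.9² + 37.0²) = 39.5 regardless of where U sits on A1. So Z lies on both circle(T, 60.58) and circle(A, 39.5); the above-TC intersection is Z = (34.8, 49.6). U is the foot of the tangent from Z: U = (61.5, 23.9).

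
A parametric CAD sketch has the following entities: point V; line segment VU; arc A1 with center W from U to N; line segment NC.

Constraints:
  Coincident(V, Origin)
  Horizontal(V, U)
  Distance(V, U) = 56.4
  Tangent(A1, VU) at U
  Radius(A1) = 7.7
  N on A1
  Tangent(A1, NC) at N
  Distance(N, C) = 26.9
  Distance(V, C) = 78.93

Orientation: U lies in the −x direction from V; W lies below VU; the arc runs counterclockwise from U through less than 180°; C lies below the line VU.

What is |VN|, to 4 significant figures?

63.83

Checks: V = (0.00, 0.00) ✓; |WN| = 7.700 ✓; ∠(WN, NC) = 90.00° ✓; |NC| = 26.90 ✓; |VC| = 78.93 ✓.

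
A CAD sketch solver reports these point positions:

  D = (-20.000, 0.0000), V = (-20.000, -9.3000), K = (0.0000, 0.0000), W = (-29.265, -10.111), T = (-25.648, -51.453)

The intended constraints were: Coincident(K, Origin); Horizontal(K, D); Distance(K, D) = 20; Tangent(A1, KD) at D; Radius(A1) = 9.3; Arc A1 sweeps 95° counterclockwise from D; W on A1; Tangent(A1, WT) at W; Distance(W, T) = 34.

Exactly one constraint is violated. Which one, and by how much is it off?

Distance(W, T) = 34 — off by 7.50.

K = (0.00, 0.00) ✓; K.y = 0.00, D.y = 0.00 ✓; |KD| = 20.00 ✓; ∠(VD, DK) = 90.00° ✓; |VD| = 9.300 ✓; bearing(V→W) − bearing(V→D) = 95.00° ✓; |VW| = 9.300 ✓; ∠(VW, WT) = 90.00° ✓; |WT| = 41.50 ✗.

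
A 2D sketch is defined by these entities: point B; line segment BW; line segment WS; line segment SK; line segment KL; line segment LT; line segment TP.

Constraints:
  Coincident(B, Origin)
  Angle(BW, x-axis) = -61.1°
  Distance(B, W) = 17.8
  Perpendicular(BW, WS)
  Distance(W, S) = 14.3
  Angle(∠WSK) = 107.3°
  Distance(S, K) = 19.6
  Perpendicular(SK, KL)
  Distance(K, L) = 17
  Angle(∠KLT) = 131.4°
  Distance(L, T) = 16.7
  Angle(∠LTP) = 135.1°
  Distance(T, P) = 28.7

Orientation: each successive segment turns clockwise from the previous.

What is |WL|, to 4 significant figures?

24.09

B is at the origin; BW runs at -61.1° with length 17.8, so W = (8.602, -15.58). The perpendicularity gives WS at right angles to BW, so WS runs at -151.1°; with |WS| = 14.3, S = (-3.917, -22.49). ∠WSK = 107.3° gives SK at 136.2° from the x-axis; with |SK| = 19.6, K = (-18.06, -8.928). SK ⟂ KL, so KL runs at 46.20°; with |KL| = 17.0, L = (-6.297, 3.342). Then |WL| = |L − W| = 24.09.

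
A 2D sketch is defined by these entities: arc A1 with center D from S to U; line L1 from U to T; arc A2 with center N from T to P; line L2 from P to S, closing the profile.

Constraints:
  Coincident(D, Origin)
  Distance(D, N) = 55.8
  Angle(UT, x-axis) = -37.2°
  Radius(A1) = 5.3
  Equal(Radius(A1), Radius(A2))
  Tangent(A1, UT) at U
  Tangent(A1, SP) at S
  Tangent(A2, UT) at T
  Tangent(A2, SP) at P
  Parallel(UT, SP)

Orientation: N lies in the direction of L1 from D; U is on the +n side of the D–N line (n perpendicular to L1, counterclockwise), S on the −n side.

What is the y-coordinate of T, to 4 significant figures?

-29.52

The slot axis is L1's direction at -37.2°, so u = (cos -37.2°, sin -37.2°) = (0.7965, -0.6046) and n = (−sin -37.2°, cos -37.2°) = (0.6046, 0.7965). D is at the origin and N lies 55.8 along u from D, so N = 55.8·u = (44.45, -33.74). Tangency of A1 to both parallel lines with radius 5.3 puts U and S at D ± 5.3·n: U = (3.204, 4.222), S = (-3.204, -4.222). Equal radii place T and P the same way about N: T = N + 5.3·n = (47.65, -29.52), P = N − 5.3·n = (41.24, -37.96). So T.y = -29.52.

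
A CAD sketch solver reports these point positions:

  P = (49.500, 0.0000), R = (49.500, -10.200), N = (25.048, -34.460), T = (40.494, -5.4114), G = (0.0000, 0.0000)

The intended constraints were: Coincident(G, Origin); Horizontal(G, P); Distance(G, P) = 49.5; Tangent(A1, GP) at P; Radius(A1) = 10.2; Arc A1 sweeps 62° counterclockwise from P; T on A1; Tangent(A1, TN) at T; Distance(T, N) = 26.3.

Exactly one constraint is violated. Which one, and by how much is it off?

Distance(T, N) = 26.3 — off by 6.60.

G = (0.00, 0.00) ✓; G.y = 0.00, P.y = 0.00 ✓; |GP| = 49.50 ✓; ∠(RP, PG) = 90.00° ✓; |RP| = 10.20 ✓; bearing(R→T) − bearing(R→P) = 62.00° ✓; |RT| = 10.20 ✓; ∠(RT, TN) = 90.00° ✓; |TN| = 32.90 ✗.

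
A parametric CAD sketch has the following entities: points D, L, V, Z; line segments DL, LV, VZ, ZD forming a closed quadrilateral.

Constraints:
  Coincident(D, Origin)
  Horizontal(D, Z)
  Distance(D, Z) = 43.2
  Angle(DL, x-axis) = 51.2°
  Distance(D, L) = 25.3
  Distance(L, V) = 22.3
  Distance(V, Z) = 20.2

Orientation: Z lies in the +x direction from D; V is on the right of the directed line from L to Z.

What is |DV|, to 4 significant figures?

23.09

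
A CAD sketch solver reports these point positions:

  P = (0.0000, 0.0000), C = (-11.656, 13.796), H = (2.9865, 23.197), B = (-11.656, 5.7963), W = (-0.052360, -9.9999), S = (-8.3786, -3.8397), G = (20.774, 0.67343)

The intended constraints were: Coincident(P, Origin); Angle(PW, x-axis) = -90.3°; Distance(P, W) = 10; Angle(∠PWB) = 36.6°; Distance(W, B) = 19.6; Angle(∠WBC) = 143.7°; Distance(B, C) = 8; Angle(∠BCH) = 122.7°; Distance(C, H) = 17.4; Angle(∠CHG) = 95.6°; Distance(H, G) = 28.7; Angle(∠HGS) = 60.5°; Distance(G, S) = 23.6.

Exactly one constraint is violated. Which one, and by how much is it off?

Distance(G, S) = 23.6 — off by 5.90.

P = (0.00, 0.00) ✓; PW at -90.30° ✓; |PW| = 10.00 ✓; ∠PWB = 36.60° ✓; |WB| = 19.60 ✓; ∠WBC = 143.7° ✓; |BC| = 8.000 ✓; ∠BCH = 122.7° ✓; |CH| = 17.40 ✓; ∠CHG = 95.60° ✓; |HG| = 28.70 ✓; ∠HGS = 60.50° ✓; |GS| = 29.50 ✗.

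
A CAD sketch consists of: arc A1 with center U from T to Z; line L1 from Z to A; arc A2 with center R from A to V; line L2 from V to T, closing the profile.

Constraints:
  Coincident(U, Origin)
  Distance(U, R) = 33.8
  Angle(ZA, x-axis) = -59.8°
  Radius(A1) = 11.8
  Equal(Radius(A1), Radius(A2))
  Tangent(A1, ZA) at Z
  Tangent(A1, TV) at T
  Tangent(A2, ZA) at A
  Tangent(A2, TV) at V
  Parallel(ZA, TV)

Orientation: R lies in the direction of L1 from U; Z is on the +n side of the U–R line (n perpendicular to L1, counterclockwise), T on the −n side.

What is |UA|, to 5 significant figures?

35.801

Tangency of A1 to both parallel lines with radius 11.8 puts Z and T at U ± 11.8·n: Z = (10.198, 5.9356), T = (-10.198, -5.9356). Equal radii place A and V the same way about R: A = R + 11.8·n = (27.201, -23.277), V = R − 11.8·n = (6.8036, -35.148). Then |UA| = |A − U| = 35.801.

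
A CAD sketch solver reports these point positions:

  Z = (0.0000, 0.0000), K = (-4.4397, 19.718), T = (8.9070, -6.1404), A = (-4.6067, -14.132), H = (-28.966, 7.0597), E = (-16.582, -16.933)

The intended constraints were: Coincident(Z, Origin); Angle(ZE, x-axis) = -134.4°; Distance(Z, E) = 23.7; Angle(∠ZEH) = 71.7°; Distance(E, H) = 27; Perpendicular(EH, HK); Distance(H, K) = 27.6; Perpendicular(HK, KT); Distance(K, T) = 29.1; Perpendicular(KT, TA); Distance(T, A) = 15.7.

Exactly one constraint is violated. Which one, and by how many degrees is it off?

Perpendicular(KT, TA) — off by 3.30°.

Z = (0.00, 0.00) ✓; ZE at -134.4° ✓; |ZE| = 23.70 ✓; ∠ZEH = 71.70° ✓; |EH| = 27.00 ✓; ∠(EH, HK) = 90.00° ✓; |HK| = 27.60 ✓; ∠(HK, KT) = 90.00° ✓; |KT| = 29.10 ✓; ∠(KT, TA) = 86.70° ✗; |TA| = 15.70 ✓.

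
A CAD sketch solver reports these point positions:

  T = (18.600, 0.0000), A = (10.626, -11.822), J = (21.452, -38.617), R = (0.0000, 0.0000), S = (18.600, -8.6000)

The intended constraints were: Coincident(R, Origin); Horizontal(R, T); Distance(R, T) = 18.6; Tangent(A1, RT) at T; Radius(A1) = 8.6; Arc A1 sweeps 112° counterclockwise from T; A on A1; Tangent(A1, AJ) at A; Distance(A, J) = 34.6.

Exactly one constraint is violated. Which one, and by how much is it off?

Distance(A, J) = 34.6 — off by 5.70.

R = (0.00, 0.00) ✓; R.y = 0.00, T.y = 0.00 ✓; |RT| = 18.60 ✓; ∠(ST, TR) = 90.00° ✓; |ST| = 8.600 ✓; bearing(S→A) − bearing(S→T) = 112.0° ✓; |SA| = 8.600 ✓; ∠(SA, AJ) = 90.00° ✓; |AJ| = 28.90 ✗.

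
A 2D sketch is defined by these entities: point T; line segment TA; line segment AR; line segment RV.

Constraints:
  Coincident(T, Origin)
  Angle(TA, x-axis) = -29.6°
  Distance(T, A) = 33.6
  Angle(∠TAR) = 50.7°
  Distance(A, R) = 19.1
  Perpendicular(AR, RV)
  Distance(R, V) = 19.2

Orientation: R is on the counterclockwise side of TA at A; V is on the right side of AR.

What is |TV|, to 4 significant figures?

45.25

∠TAR = 50.7°, so AR runs at -29.6° + (180° − 50.7°) = 99.70° from the x-axis; with |AR| = 19.1, R = A + 19.1·(cos 99.70°, sin 99.70°) = (26.00, 2.230). AR ⟂ RV; with |RV| = 19.2 on the right of AR, V = R + 19.2·(0.9857, 0.1685) = (44.92, 5.465). Then |TV| = |V − T| = 45.25.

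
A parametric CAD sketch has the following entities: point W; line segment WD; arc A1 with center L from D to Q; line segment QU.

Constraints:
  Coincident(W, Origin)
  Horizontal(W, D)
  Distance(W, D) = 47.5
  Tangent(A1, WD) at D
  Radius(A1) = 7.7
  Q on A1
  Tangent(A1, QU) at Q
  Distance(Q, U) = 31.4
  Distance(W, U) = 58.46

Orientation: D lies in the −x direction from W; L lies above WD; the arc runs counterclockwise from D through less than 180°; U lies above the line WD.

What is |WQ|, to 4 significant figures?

40.72

Checks: |LQ| = 7.700 ✓; ∠(LQ, QU) = 90.00° ✓; |QU| = 31.40 ✓; |WU| = 58.46 ✓.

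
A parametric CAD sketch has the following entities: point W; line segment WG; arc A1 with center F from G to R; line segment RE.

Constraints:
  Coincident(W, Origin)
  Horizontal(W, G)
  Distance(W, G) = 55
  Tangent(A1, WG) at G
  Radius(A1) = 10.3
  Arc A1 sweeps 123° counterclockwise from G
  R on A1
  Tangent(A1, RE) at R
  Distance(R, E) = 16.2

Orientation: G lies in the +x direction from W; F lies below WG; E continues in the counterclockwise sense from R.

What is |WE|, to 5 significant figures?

62.573

W is at the origin; W and G share the same y with |WG| = 55.0 and G on the +x side, so G = (55.000, 0.0000). A1 meets WG tangentially, so FG is at right angles to WG, so F = G + (0, -10.3) = (55.000, -10.300). On A1, G sits at bearing 90° from F; a 123° counterclockwise sweep puts R at bearing 213°, so R = F + 10.3·(cos 213°, sin 213°) = (46.362, -15.910). Since A1 is tangent to RE there, FR ⟂ RE, so RE runs along (−sin 213°, cos 213°); with |RE| = 16.2, E = (55.185, -29.496). Then |WE| = |E − W| = 62.573.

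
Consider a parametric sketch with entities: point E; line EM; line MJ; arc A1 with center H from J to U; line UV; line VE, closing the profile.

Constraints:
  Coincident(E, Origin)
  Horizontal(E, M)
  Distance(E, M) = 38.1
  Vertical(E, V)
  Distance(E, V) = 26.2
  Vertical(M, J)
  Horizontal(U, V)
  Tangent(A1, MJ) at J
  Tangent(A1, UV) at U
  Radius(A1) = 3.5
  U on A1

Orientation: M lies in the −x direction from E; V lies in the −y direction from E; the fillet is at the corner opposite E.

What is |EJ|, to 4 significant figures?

44.35

E is at the origin; E and M share the same y with |EM| = 38.1 and M on the −x side, so M = (-38.10, 0.000). E and V share the same x with |EV| = 26.2 and V on the −y side, so V = (0.000, -26.20). The virtual corner opposite E is at (-38.10, -26.20). Since A1 is tangent to MJ there, HJ ⟂ MJ and the tangent condition forces HU to be normal to UV, with radius 3.5, so the center H sits 3.5 in from both sides at H = (-34.60, -22.70). That places the tangent points at J = (-38.10, -22.70) on MJ and U = (-34.60, -26.20) on UV. Then |EJ| = |J − E| = 44.35.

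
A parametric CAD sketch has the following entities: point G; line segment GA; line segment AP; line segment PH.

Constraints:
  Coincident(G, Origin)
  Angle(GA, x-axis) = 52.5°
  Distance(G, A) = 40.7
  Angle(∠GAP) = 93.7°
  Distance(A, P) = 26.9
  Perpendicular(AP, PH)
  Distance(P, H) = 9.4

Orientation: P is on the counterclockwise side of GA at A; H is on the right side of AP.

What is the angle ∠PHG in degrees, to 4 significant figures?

30.56°

G is at the origin; GA runs at 52.5° with length 40.7, so A = 40.7·(cos 52.5°, sin 52.5°) = (24.78, 32.29). ∠GAP = 93.7°, so AP runs at 52.5° + (180° − 93.7°) = 138.8° from the x-axis; with |AP| = 26.9, P = A + 26.9·(cos 138.8°, sin 138.8°) = (4.537, 50.01). AP is perpendicular to PH; with |PH| = 9.4 on the right of AP, H = P + 9.4·(0.6587, 0.7524) = (10.73, 57.08). Then cos ∠PHG = HP·HG / (|HP||HG|), giving 30.56°.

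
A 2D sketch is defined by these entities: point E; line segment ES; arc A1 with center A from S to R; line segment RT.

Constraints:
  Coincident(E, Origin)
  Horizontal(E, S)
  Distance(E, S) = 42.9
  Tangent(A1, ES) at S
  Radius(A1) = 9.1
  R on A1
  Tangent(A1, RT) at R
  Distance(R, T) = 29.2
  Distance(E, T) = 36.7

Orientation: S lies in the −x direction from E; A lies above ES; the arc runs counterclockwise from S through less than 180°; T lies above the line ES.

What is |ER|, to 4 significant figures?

35.25

E is at the origin; E and S share the same y with |ES| = 42.9 and S on the −x side, so S = (-42.90, 0.000). Since A1 is tangent to ES there, AS ⟂ ES, so A = S + (0, 9.1) = (-42.90, 9.100). Since AR ⟂ RT (tangency), |AT| = √(9.1² + 29.2²) = 30.59 regardless of where R sits on A1. So T lies on both circle(E, 36.7) and circle(A, 30.59); the above-ES intersection is T = (-20.80, 30.24). R is the foot of the tangent from T: R = (-34.94, 4.693).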